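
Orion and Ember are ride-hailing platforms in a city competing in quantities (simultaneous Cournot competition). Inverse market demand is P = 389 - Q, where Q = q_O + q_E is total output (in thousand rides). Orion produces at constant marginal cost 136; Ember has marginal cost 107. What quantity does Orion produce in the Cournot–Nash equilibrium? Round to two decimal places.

74.67

Orion's profit: π_O = (389 - Q)q_O - (136q_O). Setting ∂π_O/∂q_O = 0: 253 - 2q_O - (q_E) = 0.
Ember's first-order condition: 282 - 2q_E - (q_O) = 0.
So q_O = (253 - q_E)/2 and q_E = (282 - q_O)/2.
Substituting one into the other gives q_O = 224/3 and q_E = 311/3.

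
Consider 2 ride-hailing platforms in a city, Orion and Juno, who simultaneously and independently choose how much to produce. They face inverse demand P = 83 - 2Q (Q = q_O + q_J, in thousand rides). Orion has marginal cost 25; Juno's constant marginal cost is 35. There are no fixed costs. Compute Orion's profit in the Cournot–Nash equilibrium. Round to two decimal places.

256.89

Orion's profit: π_O = (83 - 2Q)q_O - (25q_O). Setting ∂π_O/∂q_O = 0: 58 - 4q_O - 2(q_J) = 0.
Juno's profit: π_J = (83 - 2Q)q_J - (35q_J). Setting ∂π_J/∂q_J = 0: 48 - 4q_J - 2(q_O) = 0.
Best responses: q_O = (58 - 2q_J)/4, q_J = (48 - 2q_O)/4.
Solving the pair: q_O = 34/3, q_J = 19/3.
Price P = 83 - 2·(53/3) = 143/3.
Orion's profit: (143/3 - 25)·(34/3) = 256.8889.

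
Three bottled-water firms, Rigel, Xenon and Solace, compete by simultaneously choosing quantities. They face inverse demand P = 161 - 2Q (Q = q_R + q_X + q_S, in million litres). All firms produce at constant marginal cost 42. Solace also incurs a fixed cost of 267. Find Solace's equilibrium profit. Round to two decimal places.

175.53

Each firm earns π_i = (161 - 2Q)q_i - 42q_i.
Setting ∂π_i/∂q_i = 0 with rivals' quantities fixed: 119 - 4q_i - 2·Σ_{j≠i} q_j = 0.
With identical firms every q_j equals q_i, so Σ_{j≠i} q_j = 2q_i and 119 = 8q_i, giving q_i = 119/8.
Price P = 161 - 2·(357/8) = 287/4.
Solace's profit: (287/4 - 42)·(119/8) - 267 = 175.5313.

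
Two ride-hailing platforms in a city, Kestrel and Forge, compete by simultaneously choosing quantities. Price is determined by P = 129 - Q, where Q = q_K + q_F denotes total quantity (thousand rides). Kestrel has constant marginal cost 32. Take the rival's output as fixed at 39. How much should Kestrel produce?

With the rival's output fixed at 39, Kestrel's profit is π_K = (129 - 39 - q_K)q_K - (32q_K) = (90 - q_K)q_K - (32q_K).
∂π_K/∂q_K = 58 - 2q_K = 0, so q_K = 29.

29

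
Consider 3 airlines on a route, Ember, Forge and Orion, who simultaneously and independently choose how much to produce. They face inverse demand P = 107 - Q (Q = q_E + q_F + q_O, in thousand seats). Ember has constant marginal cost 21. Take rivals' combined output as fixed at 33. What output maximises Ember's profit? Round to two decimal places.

With rivals' combined output fixed at 33, Ember's profit is π_E = (107 - 33 - q_E)q_E - (21q_E) = (74 - q_E)q_E - (21q_E).
∂π_E/∂q_E = 53 - 2q_E = 0, so q_E = 53/2.

26.50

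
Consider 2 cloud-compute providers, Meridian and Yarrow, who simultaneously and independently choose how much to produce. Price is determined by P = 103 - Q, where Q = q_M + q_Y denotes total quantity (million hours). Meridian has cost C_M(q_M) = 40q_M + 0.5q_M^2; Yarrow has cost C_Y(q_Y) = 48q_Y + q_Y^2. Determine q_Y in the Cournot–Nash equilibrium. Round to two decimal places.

9.27

Meridian's profit: π_M = (103 - Q)q_M - (40q_M + (1/2)q_M²). Setting ∂π_M/∂q_M = 0: 63 - 3q_M - (q_Y) = 0.
Yarrow's first-order condition: 55 - 4q_Y - (q_M) = 0.
Best responses: q_M = (63 - q_Y)/3, q_Y = (55 - q_M)/4.
Substituting one into the other gives q_M = 197/11 and q_Y = 102/11.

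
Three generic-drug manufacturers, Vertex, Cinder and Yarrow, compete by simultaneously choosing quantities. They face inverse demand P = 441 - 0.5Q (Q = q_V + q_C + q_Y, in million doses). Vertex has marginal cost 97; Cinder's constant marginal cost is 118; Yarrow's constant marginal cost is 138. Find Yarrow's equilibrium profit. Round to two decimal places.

Vertex's profit: π_V = (441 - 0.5Q)q_V - (97q_V). Setting ∂π_V/∂q_V = 0: 344 - q_V - (1/2)(q_C + q_Y) = 0.
Cinder's first-order condition: 323 - q_C - (1/2)(q_V + q_Y) = 0.
Yarrow's first-order condition: 303 - q_Y - (1/2)(q_V + q_C) = 0.
Summing all 3 equations gives 970 − 2Q = 0, hence Q = 485.
Back-substituting: q_V = (344 − 485/2)/(1/2) = 203, q_C = (323 − 485/2)/(1/2) = 161, q_Y = (303 − 485/2)/(1/2) = 121.
Price P = 441 - (1/2)·485 = 397/2.
Yarrow's profit: (397/2 - 138)·121 = 7320.5000.

7320.50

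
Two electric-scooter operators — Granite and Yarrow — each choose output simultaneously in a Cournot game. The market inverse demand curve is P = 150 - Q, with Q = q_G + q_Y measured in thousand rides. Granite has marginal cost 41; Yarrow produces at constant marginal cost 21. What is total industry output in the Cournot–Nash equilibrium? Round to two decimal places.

Granite's profit: π_G = (150 - Q)q_G - (41q_G). Setting ∂π_G/∂q_G = 0: 109 - 2q_G - (q_Y) = 0.
Yarrow's profit: π_Y = (150 - Q)q_Y - (21q_Y). Setting ∂π_Y/∂q_Y = 0: 129 - 2q_Y - (q_G) = 0.
Best responses: q_G = (109 - q_Y)/2, q_Y = (129 - q_G)/2.
Solving the pair: q_G = 89/3, q_Y = 149/3.
Total output Q = 89/3 + 149/3 = 238/3.

79.33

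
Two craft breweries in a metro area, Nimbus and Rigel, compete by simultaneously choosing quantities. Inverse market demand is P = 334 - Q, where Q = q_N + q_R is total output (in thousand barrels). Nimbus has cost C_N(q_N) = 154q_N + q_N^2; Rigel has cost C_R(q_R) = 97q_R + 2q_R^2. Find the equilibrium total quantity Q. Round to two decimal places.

Nimbus's profit: π_N = (334 - Q)q_N - (154q_N + q_N²). Setting ∂π_N/∂q_N = 0: 180 - 4q_N - (q_R) = 0.
Rigel's first-order condition: 237 - 6q_R - (q_N) = 0.
Best responses: q_N = (180 - q_R)/4, q_R = (237 - q_N)/6.
Substituting one into the other gives q_N = 843/23 and q_R = 768/23.
Total output Q = 843/23 + 768/23 = 1611/23.

70.04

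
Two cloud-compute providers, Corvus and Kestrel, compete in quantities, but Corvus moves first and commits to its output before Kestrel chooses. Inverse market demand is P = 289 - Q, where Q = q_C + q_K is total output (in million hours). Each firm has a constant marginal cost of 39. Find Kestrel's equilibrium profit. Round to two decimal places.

Solve by backward induction. Given q_C, the follower Kestrel maximises π_K = (289 - q_C - q_K)q_K - 39q_K.
∂π_K/∂q_K = 250 - q_C - 2q_K = 0 gives the reaction function q_K = (250 - q_C)/2.
Corvus substitutes q_K(q_C) into its own profit: π_C = q_C(289 - q_C - (250 - q_C)/2) - 39q_C = (164 - (1/2)q_C)q_C - 39q_C.
The leader's first-order condition 125 - q_C = 0 yields q_C = 125.
Then q_K = (250 - 125)/2 = 125/2.
Price P = 289 - 375/2 = 203/2.
Kestrel's profit: (203/2 - 39)·(125/2) = 3906.2500.

3906.25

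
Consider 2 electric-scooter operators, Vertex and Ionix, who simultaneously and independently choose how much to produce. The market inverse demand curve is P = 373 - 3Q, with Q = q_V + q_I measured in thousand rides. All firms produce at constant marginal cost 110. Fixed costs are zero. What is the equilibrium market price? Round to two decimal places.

197.67

Each firm earns π_i = (373 - 3Q)q_i - 110q_i.
First-order condition (treating rivals' output as given): 263 - 6q_i - 3q_j = 0.
By symmetry each firm produces the same amount; substituting q_j = q_i yields q_i = 263/9.
Total output Q = 526/9, so price P = 373 - 3·(526/9) = 593/3.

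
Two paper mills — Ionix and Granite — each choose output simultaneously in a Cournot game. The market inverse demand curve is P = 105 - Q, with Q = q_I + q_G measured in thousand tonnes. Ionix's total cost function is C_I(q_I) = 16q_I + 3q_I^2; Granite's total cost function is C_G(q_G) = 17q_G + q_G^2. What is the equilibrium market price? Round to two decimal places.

76.52

Ionix's profit: π_I = (105 - Q)q_I - (16q_I + 3q_I²). Setting ∂π_I/∂q_I = 0: 89 - 8q_I - (q_G) = 0.
Granite's profit: π_G = (105 - Q)q_G - (17q_G + q_G²). Setting ∂π_G/∂q_G = 0: 88 - 4q_G - (q_I) = 0.
Rearranging gives the reaction functions q_I = (89 - q_G)/8 and q_G = (88 - q_I)/4.
Solving the pair: q_I = 268/31, q_G = 615/31.
Total output Q = 883/31, so price P = 105 - 883/31 = 76.5161.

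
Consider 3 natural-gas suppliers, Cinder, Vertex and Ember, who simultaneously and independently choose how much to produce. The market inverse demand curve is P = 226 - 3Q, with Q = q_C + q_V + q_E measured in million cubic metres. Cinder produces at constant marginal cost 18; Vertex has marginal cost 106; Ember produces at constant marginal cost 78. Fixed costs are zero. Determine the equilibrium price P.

Cinder's profit: π_C = (226 - 3Q)q_C - (18q_C). Setting ∂π_C/∂q_C = 0: 208 - 6q_C - 3(q_V + q_E) = 0.
Vertex's first-order condition: 120 - 6q_V - 3(q_C + q_E) = 0.
Ember's profit: π_E = (226 - 3Q)q_E - (78q_E). Setting ∂π_E/∂q_E = 0: 148 - 6q_E - 3(q_C + q_V) = 0.
Adding the 3 first-order conditions: 476 − 12Q = 0, so Q = 119/3.
Back-substituting: q_C = (208 − 119)/3 = 89/3, q_V = (120 − 119)/3 = 1/3, q_E = (148 − 119)/3 = 29/3.
Total output Q = 119/3, so price P = 226 - 3·(119/3) = 107.

107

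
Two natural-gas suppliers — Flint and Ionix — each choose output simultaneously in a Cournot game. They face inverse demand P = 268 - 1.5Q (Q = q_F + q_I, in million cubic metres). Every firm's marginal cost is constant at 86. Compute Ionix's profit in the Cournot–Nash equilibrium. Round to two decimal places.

2453.63

Each firm earns π_i = (268 - 1.5Q)q_i - 86q_i.
First-order condition (treating rivals' output as given): 182 - 3q_i - (3/2)q_j = 0.
By symmetry each firm produces the same amount; substituting q_j = q_i yields q_i = 182/(9/2) = 364/9.
Price P = 268 - (3/2)·(728/9) = 440/3.
Ionix's profit: (440/3 - 86)·(364/9) = 2453.6296.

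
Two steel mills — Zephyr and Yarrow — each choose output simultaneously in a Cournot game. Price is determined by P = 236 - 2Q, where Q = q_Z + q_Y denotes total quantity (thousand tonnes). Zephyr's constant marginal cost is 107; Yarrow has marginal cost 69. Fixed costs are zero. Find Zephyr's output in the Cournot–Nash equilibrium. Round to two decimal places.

Zephyr's profit: π_Z = (236 - 2Q)q_Z - (107q_Z). Setting ∂π_Z/∂q_Z = 0: 129 - 4q_Z - 2(q_Y) = 0.
Yarrow's profit: π_Y = (236 - 2Q)q_Y - (69q_Y). Setting ∂π_Y/∂q_Y = 0: 167 - 4q_Y - 2(q_Z) = 0.
Rearranging gives the reaction functions q_Z = (129 - 2q_Y)/4 and q_Y = (167 - 2q_Z)/4.
Substituting one into the other gives q_Z = 91/6 and q_Y = 205/6.

15.17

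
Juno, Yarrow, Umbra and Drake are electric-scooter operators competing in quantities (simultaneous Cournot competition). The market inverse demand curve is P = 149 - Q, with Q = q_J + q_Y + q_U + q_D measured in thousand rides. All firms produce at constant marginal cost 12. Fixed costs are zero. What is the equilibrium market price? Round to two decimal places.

39.40

Each firm earns π_i = (149 - Q)q_i - 12q_i.
First-order condition (treating rivals' output as given): 137 - 2q_i - Σ_{j≠i} q_j = 0.
With identical firms every q_j equals q_i, so Σ_{j≠i} q_j = 3q_i and 137 = 5q_i, giving q_i = 137/5.
Total output Q = 548/5, so price P = 149 - 548/5 = 197/5.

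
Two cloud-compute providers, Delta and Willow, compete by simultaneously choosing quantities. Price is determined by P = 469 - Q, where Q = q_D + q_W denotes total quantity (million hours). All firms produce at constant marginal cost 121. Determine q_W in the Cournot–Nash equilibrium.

116

Each firm earns π_i = (469 - Q)q_i - 121q_i.
Setting ∂π_i/∂q_i = 0 with rivals' quantities fixed: 348 - 2q_i - q_j = 0.
With identical firms every q_j equals q_i, so q_j = q_i and 348 = 3q_i, giving q_i = 116.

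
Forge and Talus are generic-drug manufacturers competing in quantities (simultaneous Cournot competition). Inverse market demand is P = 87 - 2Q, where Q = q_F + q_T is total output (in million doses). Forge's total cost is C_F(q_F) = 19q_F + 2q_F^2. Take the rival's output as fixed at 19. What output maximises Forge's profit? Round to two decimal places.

With the rival's output fixed at 19, Forge's profit is π_F = (87 - 2·19 - 2q_F)q_F - (19q_F + 2q_F²) = (49 - 2q_F)q_F - (19q_F + 2q_F²).
∂π_F/∂q_F = 30 - 8q_F = 0, so q_F = 15/4.

3.75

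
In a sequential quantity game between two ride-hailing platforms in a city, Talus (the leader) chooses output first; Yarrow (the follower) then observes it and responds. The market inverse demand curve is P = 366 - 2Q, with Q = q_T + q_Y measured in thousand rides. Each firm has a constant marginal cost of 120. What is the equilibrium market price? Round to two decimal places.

181.50

Solve by backward induction. Given q_T, the follower Yarrow maximises π_Y = (366 - 2q_T - 2q_Y)q_Y - 120q_Y.
Follower FOC: 246 - 2q_T - 4q_Y = 0, so q_Y(q_T) = (246 - 2q_T)/4.
Talus substitutes q_Y(q_T) into its own profit: π_T = q_T(366 - 2q_T - (246 - 2q_T)/2) - 120q_T = (243 - q_T)q_T - 120q_T.
Maximising: ∂π_T/∂q_T = 123 - 2q_T = 0, giving q_T = 123/2.
Then q_Y = (246 - 2·(123/2))/4 = 123/4.
Total output Q = 369/4, so price P = 366 - 2·(369/4) = 363/2.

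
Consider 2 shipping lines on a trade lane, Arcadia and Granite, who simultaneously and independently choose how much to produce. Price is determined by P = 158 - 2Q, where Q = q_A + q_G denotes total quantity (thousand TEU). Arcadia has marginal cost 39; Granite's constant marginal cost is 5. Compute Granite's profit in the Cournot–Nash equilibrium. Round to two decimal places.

Arcadia's profit: π_A = (158 - 2Q)q_A - (39q_A). Setting ∂π_A/∂q_A = 0: 119 - 4q_A - 2(q_G) = 0.
Granite's first-order condition: 153 - 4q_G - 2(q_A) = 0.
So q_A = (119 - 2q_G)/4 and q_G = (153 - 2q_A)/4.
Substituting one into the other gives q_A = 85/6 and q_G = 187/6.
Price P = 158 - 2·(136/3) = 202/3.
Granite's profit: (202/3 - 5)·(187/6) = 1942.7222.

1942.72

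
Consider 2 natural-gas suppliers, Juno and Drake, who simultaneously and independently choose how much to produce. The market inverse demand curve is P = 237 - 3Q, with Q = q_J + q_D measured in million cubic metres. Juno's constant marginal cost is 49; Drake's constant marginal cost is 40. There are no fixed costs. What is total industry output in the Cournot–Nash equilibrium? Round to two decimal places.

42.78

Juno's profit: π_J = (237 - 3Q)q_J - (49q_J). Setting ∂π_J/∂q_J = 0: 188 - 6q_J - 3(q_D) = 0.
Drake's first-order condition: 197 - 6q_D - 3(q_J) = 0.
Rearranging gives the reaction functions q_J = (188 - 3q_D)/6 and q_D = (197 - 3q_J)/6.
Substituting one into the other gives q_J = 179/9 and q_D = 206/9.
Total output Q = 179/9 + 206/9 = 385/9.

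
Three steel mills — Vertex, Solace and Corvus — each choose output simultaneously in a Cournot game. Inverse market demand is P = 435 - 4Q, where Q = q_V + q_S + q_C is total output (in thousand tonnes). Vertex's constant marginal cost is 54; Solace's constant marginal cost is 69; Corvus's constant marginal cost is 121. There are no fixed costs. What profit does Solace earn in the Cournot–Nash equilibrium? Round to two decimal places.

Vertex's profit: π_V = (435 - 4Q)q_V - (54q_V). Setting ∂π_V/∂q_V = 0: 381 - 8q_V - 4(q_S + q_C) = 0.
Solace's first-order condition: 366 - 8q_S - 4(q_V + q_C) = 0.
Corvus's first-order condition: 314 - 8q_C - 4(q_V + q_S) = 0.
Adding the 3 first-order conditions: 1061 − 16Q = 0, so Q = 1061/16.
Back-substituting: q_V = (381 − 1061/4)/4 = 463/16, q_S = (366 − 1061/4)/4 = 403/16, q_C = (314 − 1061/4)/4 = 195/16.
Price P = 435 - 4·(1061/16) = 679/4.
Solace's profit: (679/4 - 69)·(403/16) = 2537.6406.

2537.64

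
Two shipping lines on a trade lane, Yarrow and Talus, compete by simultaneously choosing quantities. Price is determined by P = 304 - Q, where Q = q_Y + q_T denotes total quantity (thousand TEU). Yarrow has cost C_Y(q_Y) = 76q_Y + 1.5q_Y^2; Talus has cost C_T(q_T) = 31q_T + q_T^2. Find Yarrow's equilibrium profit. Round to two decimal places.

2827.71

Yarrow's profit: π_Y = (304 - Q)q_Y - (76q_Y + (3/2)q_Y²). Setting ∂π_Y/∂q_Y = 0: 228 - 5q_Y - (q_T) = 0.
Talus's profit: π_T = (304 - Q)q_T - (31q_T + q_T²). Setting ∂π_T/∂q_T = 0: 273 - 4q_T - (q_Y) = 0.
Rearranging gives the reaction functions q_Y = (228 - q_T)/5 and q_T = (273 - q_Y)/4.
Solving the pair: q_Y = 639/19, q_T = 1137/19.
Price P = 304 - 1776/19 = 210.5263.
Yarrow's profit: 210.5263·(639/19) - 76·(639/19) - (3/2)(639/19)² = 2827.7078.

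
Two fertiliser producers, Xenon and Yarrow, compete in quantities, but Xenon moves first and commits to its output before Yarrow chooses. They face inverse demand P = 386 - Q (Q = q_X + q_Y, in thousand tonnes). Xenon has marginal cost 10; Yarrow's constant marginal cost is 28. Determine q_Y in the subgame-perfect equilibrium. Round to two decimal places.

80.50

The follower Yarrow best-responds to any q_X: π_Y = (386 - Q)q_Y - 28q_Y.
Setting the follower's marginal profit to zero, 358 - q_X - 2q_Y = 0, i.e. q_Y = (358 - q_X)/2.
The leader anticipates this reaction. Substituting into P = 386 - Q gives P = 207 - (1/2)q_X, so π_X = (207 - (1/2)q_X)q_X - 10q_X.
The leader's first-order condition 197 - q_X = 0 yields q_X = 197.
Then q_Y = (358 - 197)/2 = 161/2.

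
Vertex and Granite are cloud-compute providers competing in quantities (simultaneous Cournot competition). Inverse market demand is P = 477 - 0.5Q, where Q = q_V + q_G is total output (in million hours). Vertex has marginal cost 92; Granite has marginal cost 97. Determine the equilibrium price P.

Vertex's profit: π_V = (477 - 0.5Q)q_V - (92q_V). Setting ∂π_V/∂q_V = 0: 385 - q_V - (1/2)(q_G) = 0.
Granite's profit: π_G = (477 - 0.5Q)q_G - (97q_G). Setting ∂π_G/∂q_G = 0: 380 - q_G - (1/2)(q_V) = 0.
Rearranging gives the reaction functions q_V = (385 - (1/2)q_G) and q_G = (380 - (1/2)q_V).
Solving the pair: q_V = 260, q_G = 250.
Total output Q = 510, so price P = 477 - (1/2)·510 = 222.

222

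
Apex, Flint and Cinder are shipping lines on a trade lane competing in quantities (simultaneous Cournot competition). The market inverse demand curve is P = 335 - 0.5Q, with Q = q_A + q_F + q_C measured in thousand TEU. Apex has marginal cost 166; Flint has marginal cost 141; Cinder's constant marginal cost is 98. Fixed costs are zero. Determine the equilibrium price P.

Apex's profit: π_A = (335 - 0.5Q)q_A - (166q_A). Setting ∂π_A/∂q_A = 0: 169 - q_A - (1/2)(q_F + q_C) = 0.
Flint's first-order condition: 194 - q_F - (1/2)(q_A + q_C) = 0.
Cinder's profit: π_C = (335 - 0.5Q)q_C - (98q_C). Setting ∂π_C/∂q_C = 0: 237 - q_C - (1/2)(q_A + q_F) = 0.
Adding the 3 conditions: 600 − Q − Q = 0, i.e. Q = 300.
Back-substituting: q_A = (169 − 150)/(1/2) = 38, q_F = (194 − 150)/(1/2) = 88, q_C = (237 − 150)/(1/2) = 174.
Total output Q = 300, so price P = 335 - (1/2)·300 = 185.

185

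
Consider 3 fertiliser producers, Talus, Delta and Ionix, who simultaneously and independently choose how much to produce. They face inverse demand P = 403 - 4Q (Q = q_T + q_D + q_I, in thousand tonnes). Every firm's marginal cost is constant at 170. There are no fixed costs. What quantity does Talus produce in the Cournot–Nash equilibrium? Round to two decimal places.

Each firm earns π_i = (403 - 4Q)q_i - 170q_i.
First-order condition (treating rivals' output as given): 233 - 8q_i - 4·Σ_{j≠i} q_j = 0.
With identical firms every q_j equals q_i, so Σ_{j≠i} q_j = 2q_i and 233 = 16q_i, giving q_i = 233/16.

14.56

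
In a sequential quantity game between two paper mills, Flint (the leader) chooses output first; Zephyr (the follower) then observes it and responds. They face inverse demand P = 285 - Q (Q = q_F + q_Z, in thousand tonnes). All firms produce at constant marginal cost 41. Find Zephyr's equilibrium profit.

3721

The follower Zephyr best-responds to any q_F: π_Z = (285 - Q)q_Z - 41q_Z.
Follower FOC: 244 - q_F - 2q_Z = 0, so q_Z(q_F) = (244 - q_F)/2.
The leader anticipates this reaction. Substituting into P = 285 - Q gives P = 163 - (1/2)q_F, so π_F = (163 - (1/2)q_F)q_F - 41q_F.
Leader FOC: 122 - q_F = 0, so q_F = 122.
Then q_Z = (244 - 122)/2 = 61.
Price P = 285 - 183 = 102.
Zephyr's profit: (102 - 41)·61 = 3721.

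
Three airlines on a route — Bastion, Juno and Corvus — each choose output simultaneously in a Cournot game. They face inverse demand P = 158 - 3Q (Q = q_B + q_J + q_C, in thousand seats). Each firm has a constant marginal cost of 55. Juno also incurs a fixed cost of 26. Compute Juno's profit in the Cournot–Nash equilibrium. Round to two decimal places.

A representative firm's profit is π_i = q_i(158 - 3Q) - 55q_i.
First-order condition (treating rivals' output as given): 103 - 6q_i - 3·Σ_{j≠i} q_j = 0.
With identical firms every q_j equals q_i, so Σ_{j≠i} q_j = 2q_i and 103 = 12q_i, giving q_i = 103/12.
Price P = 158 - 3·(103/4) = 323/4.
Juno's profit: (323/4 - 55)·(103/12) - 26 = 195.0208.

195.02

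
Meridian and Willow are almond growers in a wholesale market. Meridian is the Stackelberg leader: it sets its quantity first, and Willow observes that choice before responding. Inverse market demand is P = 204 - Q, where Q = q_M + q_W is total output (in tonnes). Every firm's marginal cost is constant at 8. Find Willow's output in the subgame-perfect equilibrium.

Solve by backward induction. Given q_M, the follower Willow maximises π_W = (204 - q_M - q_W)q_W - 8q_W.
Follower FOC: 196 - q_M - 2q_W = 0, so q_W(q_M) = (196 - q_M)/2.
Meridian substitutes q_W(q_M) into its own profit: π_M = q_M(204 - q_M - (196 - q_M)/2) - 8q_M = (106 - (1/2)q_M)q_M - 8q_M.
Maximising: ∂π_M/∂q_M = 98 - q_M = 0, giving q_M = 98.
Then q_W = (196 - 98)/2 = 49.

49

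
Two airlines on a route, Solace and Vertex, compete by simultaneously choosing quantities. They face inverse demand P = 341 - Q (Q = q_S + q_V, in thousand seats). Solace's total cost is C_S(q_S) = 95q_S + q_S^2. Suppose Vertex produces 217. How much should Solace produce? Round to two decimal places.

With the rival's output fixed at 217, Solace's profit is π_S = (341 - 217 - q_S)q_S - (95q_S + q_S²) = (124 - q_S)q_S - (95q_S + q_S²).
∂π_S/∂q_S = 29 - 4q_S = 0, so q_S = 29/4.

7.25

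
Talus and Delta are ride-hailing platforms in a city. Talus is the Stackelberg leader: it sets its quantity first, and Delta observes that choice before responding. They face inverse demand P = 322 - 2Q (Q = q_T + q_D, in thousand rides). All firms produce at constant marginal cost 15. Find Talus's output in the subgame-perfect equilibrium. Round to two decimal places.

76.75

The follower Delta best-responds to any q_T: π_D = (322 - 2Q)q_D - 15q_D.
∂π_D/∂q_D = 307 - 2q_T - 4q_D = 0 gives the reaction function q_D = (307 - 2q_T)/4.
The leader anticipates this reaction. Substituting into P = 322 - 2Q gives P = 337/2 - q_T, so π_T = (337/2 - q_T)q_T - 15q_T.
Maximising: ∂π_T/∂q_T = 307/2 - 2q_T = 0, giving q_T = 307/4.
Then q_D = (307 - 2·(307/4))/4 = 307/8.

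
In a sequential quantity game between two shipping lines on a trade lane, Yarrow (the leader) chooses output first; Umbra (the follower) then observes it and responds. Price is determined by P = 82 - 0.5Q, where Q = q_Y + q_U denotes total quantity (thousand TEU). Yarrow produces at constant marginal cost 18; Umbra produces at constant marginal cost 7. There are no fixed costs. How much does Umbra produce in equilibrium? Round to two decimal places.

Solve by backward induction. Given q_Y, the follower Umbra maximises π_U = (82 - (1/2)q_Y - (1/2)q_U)q_U - 7q_U.
∂π_U/∂q_U = 75 - (1/2)q_Y - q_U = 0 gives the reaction function q_U = (75 - (1/2)q_Y).
Yarrow substitutes q_U(q_Y) into its own profit: π_Y = q_Y(82 - (1/2)q_Y - (75 - (1/2)q_Y)/2) - 18q_Y = (89/2 - (1/4)q_Y)q_Y - 18q_Y.
Maximising: ∂π_Y/∂q_Y = 53/2 - (1/2)q_Y = 0, giving q_Y = 53.
Then q_U = (75 - (1/2)·53) = 97/2.

48.50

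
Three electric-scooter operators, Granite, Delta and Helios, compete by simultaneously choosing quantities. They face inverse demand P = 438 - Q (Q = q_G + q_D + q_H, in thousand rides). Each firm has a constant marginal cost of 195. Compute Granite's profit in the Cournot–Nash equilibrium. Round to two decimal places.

Each firm earns π_i = (438 - Q)q_i - 195q_i.
First-order condition (treating rivals' output as given): 243 - 2q_i - Σ_{j≠i} q_j = 0.
By symmetry each firm produces the same amount; substituting Σ_{j≠i} q_j = 2q_i yields q_i = 243/4.
Price P = 438 - 729/4 = 1023/4.
Granite's profit: (1023/4 - 195)·(243/4) = 3690.5625.

3690.56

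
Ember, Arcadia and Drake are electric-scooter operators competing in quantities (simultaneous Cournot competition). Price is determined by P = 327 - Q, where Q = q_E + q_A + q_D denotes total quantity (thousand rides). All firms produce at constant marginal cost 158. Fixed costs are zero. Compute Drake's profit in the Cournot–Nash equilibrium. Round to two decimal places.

A representative firm's profit is π_i = q_i(327 - Q) - 158q_i.
Setting ∂π_i/∂q_i = 0 with rivals' quantities fixed: 169 - 2q_i - Σ_{j≠i} q_j = 0.
By symmetry each firm produces the same amount; substituting Σ_{j≠i} q_j = 2q_i yields q_i = 169/4.
Price P = 327 - 507/4 = 801/4.
Drake's profit: (801/4 - 158)·(169/4) = 1785.0625.

1785.06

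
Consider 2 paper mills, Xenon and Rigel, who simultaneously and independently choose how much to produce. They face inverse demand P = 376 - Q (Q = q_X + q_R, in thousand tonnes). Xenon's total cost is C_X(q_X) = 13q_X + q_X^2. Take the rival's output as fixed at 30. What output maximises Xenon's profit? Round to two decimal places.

83.25

With the rival's output fixed at 30, Xenon's profit is π_X = (376 - 30 - q_X)q_X - (13q_X + q_X²) = (346 - q_X)q_X - (13q_X + q_X²).
∂π_X/∂q_X = 333 - 4q_X = 0, so q_X = 333/4.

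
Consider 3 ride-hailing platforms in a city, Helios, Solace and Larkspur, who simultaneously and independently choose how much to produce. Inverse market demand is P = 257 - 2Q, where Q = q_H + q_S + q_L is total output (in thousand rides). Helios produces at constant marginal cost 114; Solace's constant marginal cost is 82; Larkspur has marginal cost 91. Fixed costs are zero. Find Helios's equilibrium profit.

242

Helios's profit: π_H = (257 - 2Q)q_H - (114q_H). Setting ∂π_H/∂q_H = 0: 143 - 4q_H - 2(q_S + q_L) = 0.
Solace's profit: π_S = (257 - 2Q)q_S - (82q_S). Setting ∂π_S/∂q_S = 0: 175 - 4q_S - 2(q_H + q_L) = 0.
Larkspur's profit: π_L = (257 - 2Q)q_L - (91q_L). Setting ∂π_L/∂q_L = 0: 166 - 4q_L - 2(q_H + q_S) = 0.
Adding the 3 conditions: 484 − 4Q − 4Q = 0, i.e. Q = 121/2.
Back-substituting: q_H = (143 − 121)/2 = 11, q_S = (175 − 121)/2 = 27, q_L = (166 − 121)/2 = 45/2.
Price P = 257 - 2·(121/2) = 136.
Helios's profit: (136 - 114)·11 = 242.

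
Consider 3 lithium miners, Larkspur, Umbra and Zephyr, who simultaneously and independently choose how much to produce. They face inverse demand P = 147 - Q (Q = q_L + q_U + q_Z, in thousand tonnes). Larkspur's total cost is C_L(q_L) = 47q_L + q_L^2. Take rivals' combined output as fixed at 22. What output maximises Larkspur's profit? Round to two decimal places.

With rivals' combined output fixed at 22, Larkspur's profit is π_L = (147 - 22 - q_L)q_L - (47q_L + q_L²) = (125 - q_L)q_L - (47q_L + q_L²).
∂π_L/∂q_L = 78 - 4q_L = 0, so q_L = 39/2.

19.50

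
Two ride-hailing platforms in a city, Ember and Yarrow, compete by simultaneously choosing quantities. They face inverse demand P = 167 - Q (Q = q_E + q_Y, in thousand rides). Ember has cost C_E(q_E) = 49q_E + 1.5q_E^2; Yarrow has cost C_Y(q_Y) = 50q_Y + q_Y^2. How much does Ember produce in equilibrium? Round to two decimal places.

18.68

Ember's profit: π_E = (167 - Q)q_E - (49q_E + (3/2)q_E²). Setting ∂π_E/∂q_E = 0: 118 - 5q_E - (q_Y) = 0.
Yarrow's first-order condition: 117 - 4q_Y - (q_E) = 0.
So q_E = (118 - q_Y)/5 and q_Y = (117 - q_E)/4.
Substituting one into the other gives q_E = 355/19 and q_Y = 467/19.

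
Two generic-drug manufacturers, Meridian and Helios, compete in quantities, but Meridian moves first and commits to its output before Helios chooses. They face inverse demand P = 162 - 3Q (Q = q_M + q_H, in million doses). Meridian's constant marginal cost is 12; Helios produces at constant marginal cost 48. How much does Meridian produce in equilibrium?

31

The follower Helios best-responds to any q_M: π_H = (162 - 3Q)q_H - 48q_H.
Setting the follower's marginal profit to zero, 114 - 3q_M - 6q_H = 0, i.e. q_H = (114 - 3q_M)/6.
The leader anticipates this reaction. Substituting into P = 162 - 3Q gives P = 105 - (3/2)q_M, so π_M = (105 - (3/2)q_M)q_M - 12q_M.
Leader FOC: 93 - 3q_M = 0, so q_M = 31.
Then q_H = (114 - 3·31)/6 = 7/2.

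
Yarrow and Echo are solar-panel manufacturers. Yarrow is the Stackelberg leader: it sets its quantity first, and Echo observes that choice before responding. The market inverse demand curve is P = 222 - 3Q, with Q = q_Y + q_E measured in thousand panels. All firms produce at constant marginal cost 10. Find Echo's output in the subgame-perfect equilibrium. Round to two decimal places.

17.67

The follower Echo best-responds to any q_Y: π_E = (222 - 3Q)q_E - 10q_E.
Follower FOC: 212 - 3q_Y - 6q_E = 0, so q_E(q_Y) = (212 - 3q_Y)/6.
The leader anticipates this reaction. Substituting into P = 222 - 3Q gives P = 116 - (3/2)q_Y, so π_Y = (116 - (3/2)q_Y)q_Y - 10q_Y.
Maximising: ∂π_Y/∂q_Y = 106 - 3q_Y = 0, giving q_Y = 106/3.
Then q_E = (212 - 3·(106/3))/6 = 53/3.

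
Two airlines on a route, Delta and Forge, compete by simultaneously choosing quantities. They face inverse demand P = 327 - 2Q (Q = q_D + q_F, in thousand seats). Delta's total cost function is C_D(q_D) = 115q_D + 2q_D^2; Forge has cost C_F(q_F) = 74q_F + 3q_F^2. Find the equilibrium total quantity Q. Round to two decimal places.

Delta's profit: π_D = (327 - 2Q)q_D - (115q_D + 2q_D²). Setting ∂π_D/∂q_D = 0: 212 - 8q_D - 2(q_F) = 0.
Forge's profit: π_F = (327 - 2Q)q_F - (74q_F + 3q_F²). Setting ∂π_F/∂q_F = 0: 253 - 10q_F - 2(q_D) = 0.
Rearranging gives the reaction functions q_D = (212 - 2q_F)/8 and q_F = (253 - 2q_D)/10.
Solving the pair: q_D = 807/38, q_F = 400/19.
Total output Q = 807/38 + 400/19 = 1607/38.

42.29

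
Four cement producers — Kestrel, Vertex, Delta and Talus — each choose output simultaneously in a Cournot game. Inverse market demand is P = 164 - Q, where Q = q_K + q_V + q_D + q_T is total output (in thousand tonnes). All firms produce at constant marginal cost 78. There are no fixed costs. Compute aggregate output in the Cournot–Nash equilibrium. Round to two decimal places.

68.80

A representative firm's profit is π_i = q_i(164 - Q) - 78q_i.
First-order condition (treating rivals' output as given): 86 - 2q_i - Σ_{j≠i} q_j = 0.
By symmetry each firm produces the same amount; substituting Σ_{j≠i} q_j = 3q_i yields q_i = 86/5.
Total output Q = 86/5 + 86/5 + 86/5 + 86/5 = 344/5.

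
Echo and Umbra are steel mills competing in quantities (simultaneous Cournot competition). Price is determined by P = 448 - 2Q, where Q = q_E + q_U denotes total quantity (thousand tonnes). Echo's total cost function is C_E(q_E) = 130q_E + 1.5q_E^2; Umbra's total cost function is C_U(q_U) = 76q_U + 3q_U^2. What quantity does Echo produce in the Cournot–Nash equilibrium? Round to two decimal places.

Echo's profit: π_E = (448 - 2Q)q_E - (130q_E + (3/2)q_E²). Setting ∂π_E/∂q_E = 0: 318 - 7q_E - 2(q_U) = 0.
Umbra's profit: π_U = (448 - 2Q)q_U - (76q_U + 3q_U²). Setting ∂π_U/∂q_U = 0: 372 - 10q_U - 2(q_E) = 0.
So q_E = (318 - 2q_U)/7 and q_U = (372 - 2q_E)/10.
Solving the pair: q_E = 406/11, q_U = 328/11.

36.91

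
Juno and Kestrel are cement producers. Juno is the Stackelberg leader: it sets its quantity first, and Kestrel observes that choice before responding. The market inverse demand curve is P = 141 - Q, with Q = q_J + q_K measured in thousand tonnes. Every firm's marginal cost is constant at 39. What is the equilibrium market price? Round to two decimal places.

64.50

Solve by backward induction. Given q_J, the follower Kestrel maximises π_K = (141 - q_J - q_K)q_K - 39q_K.
Follower FOC: 102 - q_J - 2q_K = 0, so q_K(q_J) = (102 - q_J)/2.
Juno substitutes q_K(q_J) into its own profit: π_J = q_J(141 - q_J - (102 - q_J)/2) - 39q_J = (90 - (1/2)q_J)q_J - 39q_J.
Leader FOC: 51 - q_J = 0, so q_J = 51.
Then q_K = (102 - 51)/2 = 51/2.
Total output Q = 153/2, so price P = 141 - 153/2 = 129/2.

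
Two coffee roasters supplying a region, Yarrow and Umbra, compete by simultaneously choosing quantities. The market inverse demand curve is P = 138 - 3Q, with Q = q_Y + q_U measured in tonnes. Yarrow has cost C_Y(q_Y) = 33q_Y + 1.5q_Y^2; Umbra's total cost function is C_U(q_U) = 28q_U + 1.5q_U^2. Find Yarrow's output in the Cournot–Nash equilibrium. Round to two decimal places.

Yarrow's profit: π_Y = (138 - 3Q)q_Y - (33q_Y + (3/2)q_Y²). Setting ∂π_Y/∂q_Y = 0: 105 - 9q_Y - 3(q_U) = 0.
Umbra's first-order condition: 110 - 9q_U - 3(q_Y) = 0.
So q_Y = (105 - 3q_U)/9 and q_U = (110 - 3q_Y)/9.
Solving the pair: q_Y = 205/24, q_U = 75/8.

8.54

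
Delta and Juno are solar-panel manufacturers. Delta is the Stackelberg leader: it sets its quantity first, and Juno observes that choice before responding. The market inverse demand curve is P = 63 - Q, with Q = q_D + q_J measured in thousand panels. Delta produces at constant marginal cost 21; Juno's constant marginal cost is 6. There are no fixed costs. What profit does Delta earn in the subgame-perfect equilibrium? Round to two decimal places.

91.13

The follower Juno best-responds to any q_D: π_J = (63 - Q)q_J - 6q_J.
Setting the follower's marginal profit to zero, 57 - q_D - 2q_J = 0, i.e. q_J = (57 - q_D)/2.
Delta substitutes q_J(q_D) into its own profit: π_D = q_D(63 - q_D - (57 - q_D)/2) - 21q_D = (69/2 - (1/2)q_D)q_D - 21q_D.
The leader's first-order condition 27/2 - q_D = 0 yields q_D = 27/2.
Then q_J = (57 - 27/2)/2 = 87/4.
Price P = 63 - 141/4 = 111/4.
Delta's profit: (111/4 - 21)·(27/2) = 729/8.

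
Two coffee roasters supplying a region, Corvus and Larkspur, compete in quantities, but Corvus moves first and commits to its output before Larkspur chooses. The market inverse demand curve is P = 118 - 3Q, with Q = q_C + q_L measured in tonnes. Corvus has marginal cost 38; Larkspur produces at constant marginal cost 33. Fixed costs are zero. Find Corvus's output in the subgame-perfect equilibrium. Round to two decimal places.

12.50

The follower Larkspur best-responds to any q_C: π_L = (118 - 3Q)q_L - 33q_L.
Setting the follower's marginal profit to zero, 85 - 3q_C - 6q_L = 0, i.e. q_L = (85 - 3q_C)/6.
The leader anticipates this reaction. Substituting into P = 118 - 3Q gives P = 151/2 - (3/2)q_C, so π_C = (151/2 - (3/2)q_C)q_C - 38q_C.
Leader FOC: 75/2 - 3q_C = 0, so q_C = 25/2.
Then q_L = (85 - 3·(25/2))/6 = 95/12.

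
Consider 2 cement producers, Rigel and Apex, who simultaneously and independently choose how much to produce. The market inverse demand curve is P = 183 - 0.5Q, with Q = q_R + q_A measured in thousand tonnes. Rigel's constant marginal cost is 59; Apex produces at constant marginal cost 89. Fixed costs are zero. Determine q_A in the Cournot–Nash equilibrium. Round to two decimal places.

42.67

Rigel's profit: π_R = (183 - 0.5Q)q_R - (59q_R). Setting ∂π_R/∂q_R = 0: 124 - q_R - (1/2)(q_A) = 0.
Apex's profit: π_A = (183 - 0.5Q)q_A - (89q_A). Setting ∂π_A/∂q_A = 0: 94 - q_A - (1/2)(q_R) = 0.
Rearranging gives the reaction functions q_R = (124 - (1/2)q_A) and q_A = (94 - (1/2)q_R).
Substituting one into the other gives q_R = 308/3 and q_A = 128/3.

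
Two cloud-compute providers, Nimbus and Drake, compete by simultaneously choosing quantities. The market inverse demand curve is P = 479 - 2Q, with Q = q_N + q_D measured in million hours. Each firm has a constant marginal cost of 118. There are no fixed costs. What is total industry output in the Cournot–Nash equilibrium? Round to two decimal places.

120.33

A representative firm's profit is π_i = q_i(479 - 2Q) - 118q_i.
Setting ∂π_i/∂q_i = 0 with rivals' quantities fixed: 361 - 4q_i - 2q_j = 0.
By symmetry each firm produces the same amount; substituting q_j = q_i yields q_i = 361/6.
Total output Q = 361/6 + 361/6 = 361/3.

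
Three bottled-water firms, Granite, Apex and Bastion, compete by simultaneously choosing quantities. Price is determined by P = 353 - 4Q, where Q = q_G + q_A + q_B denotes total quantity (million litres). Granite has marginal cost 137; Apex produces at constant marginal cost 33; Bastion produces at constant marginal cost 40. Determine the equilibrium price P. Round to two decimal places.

Granite's profit: π_G = (353 - 4Q)q_G - (137q_G). Setting ∂π_G/∂q_G = 0: 216 - 8q_G - 4(q_A + q_B) = 0.
Apex's first-order condition: 320 - 8q_A - 4(q_G + q_B) = 0.
Bastion's profit: π_B = (353 - 4Q)q_B - (40q_B). Setting ∂π_B/∂q_B = 0: 313 - 8q_B - 4(q_G + q_A) = 0.
Adding the 3 first-order conditions: 849 − 16Q = 0, so Q = 849/16.
Back-substituting: q_G = (216 − 849/4)/4 = 15/16, q_A = (320 − 849/4)/4 = 431/16, q_B = (313 − 849/4)/4 = 403/16.
Total output Q = 849/16, so price P = 353 - 4·(849/16) = 563/4.

140.75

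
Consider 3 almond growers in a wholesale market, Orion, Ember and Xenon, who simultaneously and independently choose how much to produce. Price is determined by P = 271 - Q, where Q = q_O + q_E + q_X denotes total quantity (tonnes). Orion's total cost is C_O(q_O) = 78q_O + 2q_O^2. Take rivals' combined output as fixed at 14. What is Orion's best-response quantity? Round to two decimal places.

With rivals' combined output fixed at 14, Orion's profit is π_O = (271 - 14 - q_O)q_O - (78q_O + 2q_O²) = (257 - q_O)q_O - (78q_O + 2q_O²).
∂π_O/∂q_O = 179 - 6q_O = 0, so q_O = 179/6.

29.83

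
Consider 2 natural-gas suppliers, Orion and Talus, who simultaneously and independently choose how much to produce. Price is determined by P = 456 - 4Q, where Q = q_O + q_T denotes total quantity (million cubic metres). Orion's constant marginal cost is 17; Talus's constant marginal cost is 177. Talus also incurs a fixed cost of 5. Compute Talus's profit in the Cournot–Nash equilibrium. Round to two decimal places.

388.36

Orion's profit: π_O = (456 - 4Q)q_O - (17q_O). Setting ∂π_O/∂q_O = 0: 439 - 8q_O - 4(q_T) = 0.
Talus's first-order condition: 279 - 8q_T - 4(q_O) = 0.
Best responses: q_O = (439 - 4q_T)/8, q_T = (279 - 4q_O)/8.
Solving the pair: q_O = 599/12, q_T = 119/12.
Price P = 456 - 4·(359/6) = 650/3.
Talus's profit: (650/3 - 177)·(119/12) - 5 = 388.3611.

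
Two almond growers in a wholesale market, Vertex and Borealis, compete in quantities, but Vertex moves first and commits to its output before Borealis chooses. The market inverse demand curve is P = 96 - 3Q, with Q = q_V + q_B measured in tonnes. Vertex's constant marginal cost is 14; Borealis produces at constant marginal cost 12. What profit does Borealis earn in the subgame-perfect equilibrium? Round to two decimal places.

Solve by backward induction. Given q_V, the follower Borealis maximises π_B = (96 - 3q_V - 3q_B)q_B - 12q_B.
Setting the follower's marginal profit to zero, 84 - 3q_V - 6q_B = 0, i.e. q_B = (84 - 3q_V)/6.
Vertex substitutes q_B(q_V) into its own profit: π_V = q_V(96 - 3q_V - (84 - 3q_V)/2) - 14q_V = (54 - (3/2)q_V)q_V - 14q_V.
The leader's first-order condition 40 - 3q_V = 0 yields q_V = 40/3.
Then q_B = (84 - 3·(40/3))/6 = 22/3.
Price P = 96 - 3·(62/3) = 34.
Borealis's profit: (34 - 12)·(22/3) = 484/3.

161.33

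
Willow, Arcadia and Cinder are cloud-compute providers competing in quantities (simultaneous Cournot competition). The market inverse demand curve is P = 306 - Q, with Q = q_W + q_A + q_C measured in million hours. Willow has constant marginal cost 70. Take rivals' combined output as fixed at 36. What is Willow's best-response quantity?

100

With rivals' combined output fixed at 36, Willow's profit is π_W = (306 - 36 - q_W)q_W - (70q_W) = (270 - q_W)q_W - (70q_W).
∂π_W/∂q_W = 200 - 2q_W = 0, so q_W = 100.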